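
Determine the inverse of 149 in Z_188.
53

gcd(149, 188) = 1, so the inverse exists.
Extended Euclidean algorithm on (188, 149):
188 = 1 × 149 + 39  ⟹  39 = (1)·188 + (-1)·149
149 = 3 × 39 + 32  ⟹  32 = (-3)·188 + (4)·149
39 = 1 × 32 + 7  ⟹  7 = (4)·188 + (-5)·149
32 = 4 × 7 + 4  ⟹  4 = (-19)·188 + (24)·149
7 = 1 × 4 + 3  ⟹  3 = (23)·188 + (-29)·149
4 = 1 × 3 + 1  ⟹  1 = (-42)·188 + (53)·149
So (53)·149 ≡ 1 (mod 188), i.e. 149^(-1) ≡ 53 (mod 188).
Check: 149 × 53 = 7897 ≡ 1 (mod 188)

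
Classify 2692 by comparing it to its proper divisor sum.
deficient

Proper divisors of 2692: sum = 1 + 2 + 4 + 673 + 1346 = 2026
Since 2026 < 2692, 2692 is deficient.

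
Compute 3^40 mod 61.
1

Repeated squaring. Binary of 40 = 101000.
3^1 ≡ 3 (mod 61); 3^2 ≡ 9 (mod 61); 3^4 ≡ 20 (mod 61); 3^8 ≡ 34 (mod 61); 3^16 ≡ 58 (mod 61); 3^32 ≡ 9 (mod 61)
3^40 = 3^8 × 3^32 ≡ 1 (mod 61)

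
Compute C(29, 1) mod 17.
12

Using Lucas' theorem:
Write n=29 and k=1 in base 17:
n in base 17: [1, 12]
k in base 17: [0, 1]
C(29,1) mod 17 = ∏ C(n_i, k_i) mod 17
Digit binomials (mod 17): C(1,0) = 1; C(12,1) = 12
Product: 1 × 12 = 12 ≡ 12 (mod 17)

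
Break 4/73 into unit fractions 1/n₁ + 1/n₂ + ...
1/19 + 1/463 + 1/321091 + 1/206198539471

Greedy algorithm:
4/73: ceiling(73/4) = 19, use 1/19
3/1387: ceiling(1387/3) = 463, use 1/463
2/642181: ceiling(642181/2) = 321091, use 1/321091
1/206198539471: ceiling(206198539471/1) = 206198539471, use 1/206198539471
Result: 4/73 = 1/19 + 1/463 + 1/321091 + 1/206198539471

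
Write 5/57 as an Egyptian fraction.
1/12 + 1/228

Greedy algorithm:
5/57: ceiling(57/5) = 12, use 1/12
1/228: ceiling(228/1) = 228, use 1/228
Result: 5/57 = 1/12 + 1/228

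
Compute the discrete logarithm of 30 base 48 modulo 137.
22

Baby-step giant-step with step n = ⌈√137⌉ = 12.
Baby steps 48^j mod 137 (j:value) for j=0..11: 0:1, 1:48, 2:112, 3:33, 4:77, 5:134, 6:130, 7:75, 8:38, 9:43, 10:9, 11:21.
Giant-step multiplier: 48^(-12) ≡ 48^(136-12) = 48^124 ≡ 14 (mod 137).
Giant steps γ_i = 30·14^i mod 137: γ_0=30, γ_1=9 (in table at j=10).
x = i·n + j = 1·12 + 10 = 22.
Check: 48^22 ≡ 30 (mod 137).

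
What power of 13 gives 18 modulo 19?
9

Baby-step giant-step with step n = ⌈√19⌉ = 5.
Baby steps 13^j mod 19 (j:value) for j=0..4: 0:1, 1:13, 2:17, 3:12, 4:4.
Giant-step multiplier: 13^(-5) ≡ 13^(18-5) = 13^13 ≡ 15 (mod 19).
Giant steps γ_i = 18·15^i mod 19: γ_0=18, γ_1=4 (in table at j=4).
x = i·n + j = 1·5 + 4 = 9.
Check: 13^9 ≡ 18 (mod 19).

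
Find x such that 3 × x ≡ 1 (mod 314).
105

gcd(3, 314) = 1, so the inverse exists.
Extended Euclidean algorithm on (314, 3):
314 = 104 × 3 + 2  ⟹  2 = (1)·314 + (-104)·3
3 = 1 × 2 + 1  ⟹  1 = (-1)·314 + (105)·3
So (105)·3 ≡ 1 (mod 314), i.e. 3^(-1) ≡ 105 (mod 314).
Check: 3 × 105 = 315 ≡ 1 (mod 314)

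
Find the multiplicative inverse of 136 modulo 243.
109

gcd(136, 243) = 1, so the inverse exists.
Extended Euclidean algorithm on (243, 136):
243 = 1 × 136 + 107  ⟹  107 = (1)·243 + (-1)·136
136 = 1 × 107 + 29  ⟹  29 = (-1)·243 + (2)·136
107 = 3 × 29 + 20  ⟹  20 = (4)·243 + (-7)·136
29 = 1 × 20 + 9  ⟹  9 = (-5)·243 + (9)·136
20 = 2 × 9 + 2  ⟹  2 = (14)·243 + (-25)·136
9 = 4 × 2 + 1  ⟹  1 = (-61)·243 + (109)·136
So (109)·136 ≡ 1 (mod 243), i.e. 136^(-1) ≡ 109 (mod 243).
Check: 136 × 109 = 14824 ≡ 1 (mod 243)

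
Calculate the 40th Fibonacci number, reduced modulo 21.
0

Matrix identity: Q^n = [[F_(n+1), F_n], [F_n, F_(n-1)]] with Q = [[1,1],[1,0]].
n = 40 = 101000₂. Square-and-multiply, entries mod 21:
Q^1 = [[1,1],[1,0]]
Q^2 = (Q^1)² = [[2,1],[1,1]]
Q^5 = (Q^2)²·Q = [[8,5],[5,3]]
Q^10 = (Q^5)² = [[5,13],[13,13]]
Q^20 = (Q^10)² = [[5,3],[3,2]]
Q^40 = (Q^20)² = [[13,0],[0,13]]
F_40 mod 21 = Q^40[0][1] = 0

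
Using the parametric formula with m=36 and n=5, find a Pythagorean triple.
(1271, 360, 1321)

Euclid's formula: a = m² - n², b = 2mn, c = m² + n²
m = 36, n = 5
a = 36² - 5² = 1296 - 25 = 1271
b = 2 × 36 × 5 = 360
c = 36² + 5² = 1296 + 25 = 1321
Verification: 1271² + 360² = 1615441 + 129600 = 1745041 = 1321² ✓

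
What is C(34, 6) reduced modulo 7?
1

Using Lucas' theorem:
Write n=34 and k=6 in base 7:
n in base 7: [4, 6]
k in base 7: [0, 6]
C(34,6) mod 7 = ∏ C(n_i, k_i) mod 7
Digit binomials (mod 7): C(4,0) = 1; C(6,6) = 1
Product: 1 × 1 = 1 ≡ 1 (mod 7)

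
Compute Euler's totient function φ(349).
348

349 = 349
φ(n) = n × ∏(1 - 1/p) for each prime p dividing n
φ(349) = 349 × (1 - 1/349) = 348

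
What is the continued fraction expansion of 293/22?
[13; 3, 7]

Euclidean algorithm steps:
293 = 13 × 22 + 7
22 = 3 × 7 + 1
7 = 7 × 1 + 0
Continued fraction: [13; 3, 7]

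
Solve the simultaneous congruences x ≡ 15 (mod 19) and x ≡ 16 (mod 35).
471

Using Chinese Remainder Theorem:
M = 19 × 35 = 665
M1 = 35, M2 = 19
y1 = 35^(-1) mod 19 = 6
y2 = 19^(-1) mod 35 = 24
x = (15×35×6 + 16×19×24) mod 665 = 471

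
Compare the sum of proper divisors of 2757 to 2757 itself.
deficient

Proper divisors of 2757: sum = 1 + 3 + 919 = 923
Since 923 < 2757, 2757 is deficient.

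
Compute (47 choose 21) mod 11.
0

Using Lucas' theorem:
Write n=47 and k=21 in base 11:
n in base 11: [4, 3]
k in base 11: [1, 10]
C(47,21) mod 11 = ∏ C(n_i, k_i) mod 11
Digit binomials (mod 11): C(4,1) = 4; C(3,10) = 0 (k_i > n_i)
Product: 4 × 0 = 0 ≡ 0 (mod 11)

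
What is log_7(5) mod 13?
3

Baby-step giant-step with step n = ⌈√13⌉ = 4.
Baby steps 7^j mod 13 (j:value) for j=0..3: 0:1, 1:7, 2:10, 3:5.
h = 5 is already in the table at j=3, so x = 3.
Check: 7^3 ≡ 5 (mod 13).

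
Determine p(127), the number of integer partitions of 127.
3913864295

p(n) counts ways to write n as a sum of positive integers (order ignored).
Euler's pentagonal recurrence: p(k) = p(k-1) + p(k-2) - p(k-5) - p(k-7) + p(k-12) + p(k-15) - ... (offsets j(3j∓1)/2, signs ++--, p(0)=1, p(<0)=0).
DP table for k = 0..126: p(0)=1, p(1)=1, p(2)=2, p(3)=3, p(4)=5, p(5)=7, p(6)=11, p(7)=15, p(8)=22, p(9)=30, p(10)=42, p(11)=56, p(12)=77, p(13)=101, p(14)=135, p(15)=176, p(16)=231, p(17)=297, p(18)=385, p(19)=490, p(20)=627, p(21)=792, p(22)=1002, p(23)=1255, p(24)=1575, p(25)=1958, p(26)=2436, p(27)=3010, p(28)=3718, p(29)=4565, p(30)=5604, p(31)=6842, p(32)=8349, p(33)=10143, p(34)=12310, p(35)=14883, p(36)=17977, p(37)=21637, p(38)=26015, p(39)=31185, p(40)=37338, p(41)=44583, p(42)=53174, p(43)=63261, p(44)=75175, p(45)=89134, p(46)=105558, p(47)=124754, p(48)=147273, p(49)=173525, p(50)=204226, p(51)=239943, p(52)=281589, p(53)=329931, p(54)=386155, p(55)=451276, p(56)=526823, p(57)=614154, p(58)=715220, p(59)=831820, p(60)=966467, p(61)=1121505, p(62)=1300156, p(63)=1505499, p(64)=1741630, p(65)=2012558, p(66)=2323520, p(67)=2679689, p(68)=3087735, p(69)=3554345, p(70)=4087968, p(71)=4697205, p(72)=5392783, p(73)=6185689, p(74)=7089500, p(75)=8118264, p(76)=9289091, p(77)=10619863, p(78)=12132164, p(79)=13848650, p(80)=15796476, p(81)=18004327, p(82)=20506255, p(83)=23338469, p(84)=26543660, p(85)=30167357, p(86)=34262962, p(87)=38887673, p(88)=44108109, p(89)=49995925, p(90)=56634173, p(91)=64112359, p(92)=72533807, p(93)=82010177, p(94)=92669720, p(95)=104651419, p(96)=118114304, p(97)=133230930, p(98)=150198136, p(99)=169229875, p(100)=190569292, p(101)=214481126, p(102)=241265379, p(103)=271248950, p(104)=304801365, p(105)=342325709, p(106)=384276336, p(107)=431149389, p(108)=483502844, p(109)=541946240, p(110)=607163746, p(111)=679903203, p(112)=761002156, p(113)=851376628, p(114)=952050665, p(115)=1064144451, p(116)=1188908248, p(117)=1327710076, p(118)=1482074143, p(119)=1653668665, p(120)=1844349560, p(121)=2056148051, p(122)=2291320912, p(123)=2552338241, p(124)=2841940500, p(125)=3163127352, p(126)=3519222692.
Final step: p(127) = p(126) + p(125) - p(122) - p(120) + p(115) + p(112) - p(105) - p(101) + p(92) + p(87) - p(76) - p(70) + p(57) + p(50) - p(35) - p(27) + p(10) + p(1)
= 3519222692 + 3163127352 - 2291320912 - 1844349560 + 1064144451 + 761002156 - 342325709 - 214481126 + 72533807 + 38887673 - 9289091 - 4087968 + 614154 + 204226 - 14883 - 3010 + 42 + 1
= 3913864295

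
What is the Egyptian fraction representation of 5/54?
1/11 + 1/594

Greedy algorithm:
5/54: ceiling(54/5) = 11, use 1/11
1/594: ceiling(594/1) = 594, use 1/594
Result: 5/54 = 1/11 + 1/594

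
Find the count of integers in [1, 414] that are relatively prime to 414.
132

414 = 2 × 3^2 × 23
φ(n) = n × ∏(1 - 1/p) for each prime p dividing n
φ(414) = 414 × (1 - 1/2) × (1 - 1/3) × (1 - 1/23) = 132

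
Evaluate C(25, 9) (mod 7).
4

Using Lucas' theorem:
Write n=25 and k=9 in base 7:
n in base 7: [3, 4]
k in base 7: [1, 2]
C(25,9) mod 7 = ∏ C(n_i, k_i) mod 7
Digit binomials (mod 7): C(3,1) = 3; C(4,2) = 6
Product: 3 × 6 = 18 ≡ 4 (mod 7)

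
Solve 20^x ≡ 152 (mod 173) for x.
68

Baby-step giant-step with step n = ⌈√173⌉ = 14.
Baby steps 20^j mod 173 (j:value) for j=0..13: 0:1, 1:20, 2:54, 3:42, 4:148, 5:19, 6:34, 7:161, 8:106, 9:44, 10:15, 11:127, 12:118, 13:111.
Giant-step multiplier: 20^(-14) ≡ 20^(172-14) = 20^158 ≡ 167 (mod 173).
Giant steps γ_i = 152·167^i mod 173: γ_0=152, γ_1=126, γ_2=109, γ_3=38, γ_4=118 (in table at j=12).
x = i·n + j = 4·14 + 12 = 68.
Check: 20^68 ≡ 152 (mod 173).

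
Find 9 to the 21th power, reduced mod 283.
86

Repeated squaring. Binary of 21 = 10101.
9^1 ≡ 9 (mod 283); 9^2 ≡ 81 (mod 283); 9^4 ≡ 52 (mod 283); 9^8 ≡ 157 (mod 283); 9^16 ≡ 28 (mod 283)
9^21 = 9^1 × 9^4 × 9^16 ≡ 86 (mod 283)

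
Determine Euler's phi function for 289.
272

289 = 17^2
φ(n) = n × ∏(1 - 1/p) for each prime p dividing n
φ(289) = 289 × (1 - 1/17) = 272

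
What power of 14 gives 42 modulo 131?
117

Baby-step giant-step with step n = ⌈√131⌉ = 12.
Baby steps 14^j mod 131 (j:value) for j=0..11: 0:1, 1:14, 2:65, 3:124, 4:33, 5:69, 6:49, 7:31, 8:41, 9:50, 10:45, 11:106.
Giant-step multiplier: 14^(-12) ≡ 14^(130-12) = 14^118 ≡ 64 (mod 131).
Giant steps γ_i = 42·64^i mod 131: γ_0=42, γ_1=68, γ_2=29, γ_3=22, γ_4=98, γ_5=115, γ_6=24, γ_7=95, γ_8=54, γ_9=50 (in table at j=9).
x = i·n + j = 9·12 + 9 = 117.
Check: 14^117 ≡ 42 (mod 131).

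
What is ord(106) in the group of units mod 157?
39

157 is prime, so ord(106) divides φ(157) = 156.
Divisors of 156: 1, 2, 3, 4, 6, 12, 13, 26, 39, 52, 78, 156.
Repeated squaring: 106^1 ≡ 106, 106^2 ≡ 89, 106^4 ≡ 71, 106^8 ≡ 17, 106^16 ≡ 132, 106^32 ≡ 154, 106^64 ≡ 9, 106^128 ≡ 81 (mod 157).
Test 106^d mod 157 for each divisor d in increasing order:
106^1 ≡ 106
106^2 ≡ 89
106^3 = 106^2·106^1 ≡ 14
106^4 ≡ 71
106^6 = 106^4·106^2 ≡ 39
106^12 = 106^8·106^4 ≡ 108
106^13 = 106^8·106^4·106^1 ≡ 144
106^26 = 106^16·106^8·106^2 ≡ 12
106^39 = 106^32·106^4·106^2·106^1 ≡ 1  ← first divisor giving 1
The order is 39.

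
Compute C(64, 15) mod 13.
4

Using Lucas' theorem:
Write n=64 and k=15 in base 13:
n in base 13: [4, 12]
k in base 13: [1, 2]
C(64,15) mod 13 = ∏ C(n_i, k_i) mod 13
Digit binomials (mod 13): C(4,1) = 4; C(12,2) = 66 ≡ 1
Product: 4 × 1 = 4 ≡ 4 (mod 13)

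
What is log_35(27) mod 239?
142

Baby-step giant-step with step n = ⌈√239⌉ = 16.
Baby steps 35^j mod 239 (j:value) for j=0..15: 0:1, 1:35, 2:30, 3:94, 4:183, 5:191, 6:232, 7:233, 8:29, 9:59, 10:153, 11:97, 12:49, 13:42, 14:36, 15:65.
Giant-step multiplier: 35^(-16) ≡ 35^(238-16) = 35^222 ≡ 133 (mod 239).
Giant steps γ_i = 27·133^i mod 239: γ_0=27, γ_1=6, γ_2=81, γ_3=18, γ_4=4, γ_5=54, γ_6=12, γ_7=162, γ_8=36 (in table at j=14).
x = i·n + j = 8·16 + 14 = 142.
Check: 35^142 ≡ 27 (mod 239).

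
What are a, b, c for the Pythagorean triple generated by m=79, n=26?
(5565, 4108, 6917)

Euclid's formula: a = m² - n², b = 2mn, c = m² + n²
m = 79, n = 26
a = 79² - 26² = 6241 - 676 = 5565
b = 2 × 79 × 26 = 4108
c = 79² + 26² = 6241 + 676 = 6917
Verification: 5565² + 4108² = 30969225 + 16875664 = 47844889 = 6917² ✓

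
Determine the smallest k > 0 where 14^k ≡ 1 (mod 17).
16

17 is prime, so ord(14) divides φ(17) = 16.
Divisors of 16: 1, 2, 4, 8, 16.
Repeated squaring: 14^1 ≡ 14, 14^2 ≡ 9, 14^4 ≡ 13, 14^8 ≡ 16, 14^16 ≡ 1 (mod 17).
Test 14^d mod 17 for each divisor d in increasing order:
14^1 ≡ 14
14^2 ≡ 9
14^4 ≡ 13
14^8 ≡ 16
14^16 ≡ 1  ← first divisor giving 1
The order is 16.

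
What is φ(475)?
360

475 = 5^2 × 19
φ(n) = n × ∏(1 - 1/p) for each prime p dividing n
φ(475) = 475 × (1 - 1/5) × (1 - 1/19) = 360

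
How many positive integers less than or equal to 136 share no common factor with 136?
64

136 = 2^3 × 17
φ(n) = n × ∏(1 - 1/p) for each prime p dividing n
φ(136) = 136 × (1 - 1/2) × (1 - 1/17) = 64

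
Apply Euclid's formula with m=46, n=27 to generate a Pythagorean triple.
(1387, 2484, 2845)

Euclid's formula: a = m² - n², b = 2mn, c = m² + n²
m = 46, n = 27
a = 46² - 27² = 2116 - 729 = 1387
b = 2 × 46 × 27 = 2484
c = 46² + 27² = 2116 + 729 = 2845
Verification: 1387² + 2484² = 1923769 + 6170256 = 8094025 = 2845² ✓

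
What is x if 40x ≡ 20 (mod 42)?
x ≡ 11 (mod 21)

gcd(40, 42) = 2, which divides 20, so solutions exist.
Divide through by 2: 20x ≡ 10 (mod 21).
Find 20^(-1) mod 21 by the extended Euclidean algorithm:
21 = 1 × 20 + 1  ⟹  1 = (1)·21 + (-1)·20
So (-1)·20 ≡ 1 (mod 21), i.e. 20^(-1) ≡ -1 ≡ 20 (mod 21).
x ≡ 20 × 10 = 200 ≡ 11 (mod 21).
Check: 40 × 11 = 440 ≡ 20 (mod 42).
x ≡ 11 (mod 21), giving 2 solutions mod 42.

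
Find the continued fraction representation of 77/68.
[1; 7, 1, 1, 4]

Euclidean algorithm steps:
77 = 1 × 68 + 9
68 = 7 × 9 + 5
9 = 1 × 5 + 4
5 = 1 × 4 + 1
4 = 4 × 1 + 0
Continued fraction: [1; 7, 1, 1, 4]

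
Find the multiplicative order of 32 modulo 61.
12

61 is prime, so ord(32) divides φ(61) = 60.
Divisors of 60: 1, 2, 3, 4, 5, 6, 10, 12, 15, 20, 30, 60.
Repeated squaring: 32^1 ≡ 32, 32^2 ≡ 48, 32^4 ≡ 47, 32^8 ≡ 13, 32^16 ≡ 47, 32^32 ≡ 13 (mod 61).
Test 32^d mod 61 for each divisor d in increasing order:
32^1 ≡ 32
32^2 ≡ 48
32^3 = 32^2·32^1 ≡ 11
32^4 ≡ 47
32^5 = 32^4·32^1 ≡ 40
32^6 = 32^4·32^2 ≡ 60
32^10 = 32^8·32^2 ≡ 14
32^12 = 32^8·32^4 ≡ 1  ← first divisor giving 1
The order is 12.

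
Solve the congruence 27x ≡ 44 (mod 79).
x ≡ 66 (mod 79)

gcd(27, 79) = 1, which divides 44, so solutions exist.
Find 27^(-1) mod 79 by the extended Euclidean algorithm:
79 = 2 × 27 + 25  ⟹  25 = (1)·79 + (-2)·27
27 = 1 × 25 + 2  ⟹  2 = (-1)·79 + (3)·27
25 = 12 × 2 + 1  ⟹  1 = (13)·79 + (-38)·27
So (-38)·27 ≡ 1 (mod 79), i.e. 27^(-1) ≡ -38 ≡ 41 (mod 79).
x ≡ 41 × 44 = 1804 ≡ 66 (mod 79).
Check: 27 × 66 = 1782 ≡ 44 (mod 79).
Unique solution: x ≡ 66 (mod 79)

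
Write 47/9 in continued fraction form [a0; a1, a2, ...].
[5; 4, 2]

Euclidean algorithm steps:
47 = 5 × 9 + 2
9 = 4 × 2 + 1
2 = 2 × 1 + 0
Continued fraction: [5; 4, 2]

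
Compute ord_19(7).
3

19 is prime, so ord(7) divides φ(19) = 18.
Divisors of 18: 1, 2, 3, 6, 9, 18.
Repeated squaring: 7^1 ≡ 7, 7^2 ≡ 11, 7^4 ≡ 7, 7^8 ≡ 11, 7^16 ≡ 7 (mod 19).
Test 7^d mod 19 for each divisor d in increasing order:
7^1 ≡ 7
7^2 ≡ 11
7^3 = 7^2·7^1 ≡ 1  ← first divisor giving 1
The order is 3.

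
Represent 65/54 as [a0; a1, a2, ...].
[1; 4, 1, 10]

Euclidean algorithm steps:
65 = 1 × 54 + 11
54 = 4 × 11 + 10
11 = 1 × 10 + 1
10 = 10 × 1 + 0
Continued fraction: [1; 4, 1, 10]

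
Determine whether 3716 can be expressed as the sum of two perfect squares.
40² + 46² (a=40, b=46)

Factorization: 3716 = 2^2 × 929
By Fermat: n is sum of two squares iff every prime p ≡ 3 (mod 4) appears to even power.
All primes ≡ 3 (mod 4) appear to even power.
Search a = 0, 1, 2, … for 3716 - a² a perfect square: first hit at a = 40: 3716 - 1600 = 2116 = 46².
3716 = 40² + 46² = 1600 + 2116 ✓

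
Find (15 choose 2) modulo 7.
0

Using Lucas' theorem:
Write n=15 and k=2 in base 7:
n in base 7: [2, 1]
k in base 7: [0, 2]
C(15,2) mod 7 = ∏ C(n_i, k_i) mod 7
Digit binomials (mod 7): C(2,0) = 1; C(1,2) = 0 (k_i > n_i)
Product: 1 × 0 = 0 ≡ 0 (mod 7)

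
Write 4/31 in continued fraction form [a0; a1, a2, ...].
[0; 7, 1, 3]

Euclidean algorithm steps:
4 = 0 × 31 + 4
31 = 7 × 4 + 3
4 = 1 × 3 + 1
3 = 3 × 1 + 0
Continued fraction: [0; 7, 1, 3]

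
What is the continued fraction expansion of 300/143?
[2; 10, 4, 1, 2]

Euclidean algorithm steps:
300 = 2 × 143 + 14
143 = 10 × 14 + 3
14 = 4 × 3 + 2
3 = 1 × 2 + 1
2 = 2 × 1 + 0
Continued fraction: [2; 10, 4, 1, 2]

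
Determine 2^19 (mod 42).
2

Repeated squaring. Binary of 19 = 10011.
2^1 ≡ 2 (mod 42); 2^2 ≡ 4 (mod 42); 2^4 ≡ 16 (mod 42); 2^8 ≡ 4 (mod 42); 2^16 ≡ 16 (mod 42)
2^19 = 2^1 × 2^2 × 2^16 ≡ 2 (mod 42)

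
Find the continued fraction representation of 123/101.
[1; 4, 1, 1, 2, 4]

Euclidean algorithm steps:
123 = 1 × 101 + 22
101 = 4 × 22 + 13
22 = 1 × 13 + 9
13 = 1 × 9 + 4
9 = 2 × 4 + 1
4 = 4 × 1 + 0
Continued fraction: [1; 4, 1, 1, 2, 4]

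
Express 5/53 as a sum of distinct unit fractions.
1/11 + 1/292 + 1/170236

Greedy algorithm:
5/53: ceiling(53/5) = 11, use 1/11
2/583: ceiling(583/2) = 292, use 1/292
1/170236: ceiling(170236/1) = 170236, use 1/170236
Result: 5/53 = 1/11 + 1/292 + 1/170236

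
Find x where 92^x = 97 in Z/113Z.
24

Baby-step giant-step with step n = ⌈√113⌉ = 11.
Baby steps 92^j mod 113 (j:value) for j=0..10: 0:1, 1:92, 2:102, 3:5, 4:8, 5:58, 6:25, 7:40, 8:64, 9:12, 10:87.
Giant-step multiplier: 92^(-11) ≡ 92^(112-11) = 92^101 ≡ 107 (mod 113).
Giant steps γ_i = 97·107^i mod 113: γ_0=97, γ_1=96, γ_2=102 (in table at j=2).
x = i·n + j = 2·11 + 2 = 24.
Check: 92^24 ≡ 97 (mod 113).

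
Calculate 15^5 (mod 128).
79

Repeated squaring. Binary of 5 = 101.
15^1 ≡ 15 (mod 128); 15^2 ≡ 97 (mod 128); 15^4 ≡ 65 (mod 128)
15^5 = 15^1 × 15^4 ≡ 79 (mod 128)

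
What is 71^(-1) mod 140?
71

gcd(71, 140) = 1, so the inverse exists.
Extended Euclidean algorithm on (140, 71):
140 = 1 × 71 + 69  ⟹  69 = (1)·140 + (-1)·71
71 = 1 × 69 + 2  ⟹  2 = (-1)·140 + (2)·71
69 = 34 × 2 + 1  ⟹  1 = (35)·140 + (-69)·71
So (-69)·71 ≡ 1 (mod 140), i.e. 71^(-1) ≡ -69 ≡ 71 (mod 140).
Check: 71 × 71 = 5041 ≡ 1 (mod 140)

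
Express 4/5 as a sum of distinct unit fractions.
1/2 + 1/4 + 1/20

Greedy algorithm:
4/5: ceiling(5/4) = 2, use 1/2
3/10: ceiling(10/3) = 4, use 1/4
1/20: ceiling(20/1) = 20, use 1/20
Result: 4/5 = 1/2 + 1/4 + 1/20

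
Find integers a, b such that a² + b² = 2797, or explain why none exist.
14² + 51² (a=14, b=51)

Factorization: 2797 = 2797
By Fermat: n is sum of two squares iff every prime p ≡ 3 (mod 4) appears to even power.
All primes ≡ 3 (mod 4) appear to even power.
Search a = 0, 1, 2, … for 2797 - a² a perfect square: first hit at a = 14: 2797 - 196 = 2601 = 51².
2797 = 14² + 51² = 196 + 2601 ✓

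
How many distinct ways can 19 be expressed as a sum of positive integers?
490

p(n) counts ways to write n as a sum of positive integers (order ignored).
Euler's pentagonal recurrence: p(k) = p(k-1) + p(k-2) - p(k-5) - p(k-7) + p(k-12) + p(k-15) - ... (offsets j(3j∓1)/2, signs ++--, p(0)=1, p(<0)=0).
DP table for k = 0..18: p(0)=1, p(1)=1, p(2)=2, p(3)=3, p(4)=5, p(5)=7, p(6)=11, p(7)=15, p(8)=22, p(9)=30, p(10)=42, p(11)=56, p(12)=77, p(13)=101, p(14)=135, p(15)=176, p(16)=231, p(17)=297, p(18)=385.
Final step: p(19) = p(18) + p(17) - p(14) - p(12) + p(7) + p(4)
= 385 + 297 - 135 - 77 + 15 + 5
= 490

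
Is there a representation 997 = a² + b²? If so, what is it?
6² + 31² (a=6, b=31)

Factorization: 997 = 997
By Fermat: n is sum of two squares iff every prime p ≡ 3 (mod 4) appears to even power.
All primes ≡ 3 (mod 4) appear to even power.
Search a = 0, 1, 2, … for 997 - a² a perfect square: first hit at a = 6: 997 - 36 = 961 = 31².
997 = 6² + 31² = 36 + 961 ✓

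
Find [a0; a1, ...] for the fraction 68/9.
[7; 1, 1, 4]

Euclidean algorithm steps:
68 = 7 × 9 + 5
9 = 1 × 5 + 4
5 = 1 × 4 + 1
4 = 4 × 1 + 0
Continued fraction: [7; 1, 1, 4]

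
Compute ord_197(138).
98

197 is prime, so ord(138) divides φ(197) = 196.
Divisors of 196: 1, 2, 4, 7, 14, 28, 49, 98, 196.
Repeated squaring: 138^1 ≡ 138, 138^2 ≡ 132, 138^4 ≡ 88, 138^8 ≡ 61, 138^16 ≡ 175, 138^32 ≡ 90, 138^64 ≡ 23, 138^128 ≡ 135 (mod 197).
Test 138^d mod 197 for each divisor d in increasing order:
138^1 ≡ 138
138^2 ≡ 132
138^4 ≡ 88
138^7 = 138^4·138^2·138^1 ≡ 19
138^14 = 138^8·138^4·138^2 ≡ 164
138^28 = 138^16·138^8·138^4 ≡ 104
138^49 = 138^32·138^16·138^1 ≡ 196
138^98 = 138^64·138^32·138^2 ≡ 1  ← first divisor giving 1
The order is 98.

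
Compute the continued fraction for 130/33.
[3; 1, 15, 2]

Euclidean algorithm steps:
130 = 3 × 33 + 31
33 = 1 × 31 + 2
31 = 15 × 2 + 1
2 = 2 × 1 + 0
Continued fraction: [3; 1, 15, 2]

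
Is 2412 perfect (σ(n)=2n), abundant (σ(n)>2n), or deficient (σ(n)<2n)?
abundant

Proper divisors of 2412: sum = 1 + 2 + 3 + 4 + 6 + 9 + 12 + 18 + ... + 402 + 603 + 804 + 1206 (17 divisors) = 3776
Since 3776 > 2412, 2412 is abundant.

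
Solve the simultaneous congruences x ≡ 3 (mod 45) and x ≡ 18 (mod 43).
1308

Using Chinese Remainder Theorem:
M = 45 × 43 = 1935
M1 = 43, M2 = 45
y1 = 43^(-1) mod 45 = 22
y2 = 45^(-1) mod 43 = 22
x = (3×43×22 + 18×45×22) mod 1935 = 1308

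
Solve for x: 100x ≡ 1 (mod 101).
100

gcd(100, 101) = 1, so the inverse exists.
Extended Euclidean algorithm on (101, 100):
101 = 1 × 100 + 1  ⟹  1 = (1)·101 + (-1)·100
So (-1)·100 ≡ 1 (mod 101), i.e. 100^(-1) ≡ -1 ≡ 100 (mod 101).
Check: 100 × 100 = 10000 ≡ 1 (mod 101)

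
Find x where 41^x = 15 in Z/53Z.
28

Baby-step giant-step with step n = ⌈√53⌉ = 8.
Baby steps 41^j mod 53 (j:value) for j=0..7: 0:1, 1:41, 2:38, 3:21, 4:13, 5:3, 6:17, 7:8.
Giant-step multiplier: 41^(-8) ≡ 41^(52-8) = 41^44 ≡ 16 (mod 53).
Giant steps γ_i = 15·16^i mod 53: γ_0=15, γ_1=28, γ_2=24, γ_3=13 (in table at j=4).
x = i·n + j = 3·8 + 4 = 28.
Check: 41^28 ≡ 15 (mod 53).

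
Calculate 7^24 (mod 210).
91

Repeated squaring. Binary of 24 = 11000.
7^1 ≡ 7 (mod 210); 7^2 ≡ 49 (mod 210); 7^4 ≡ 91 (mod 210); 7^8 ≡ 91 (mod 210); 7^16 ≡ 91 (mod 210)
7^24 = 7^8 × 7^16 ≡ 91 (mod 210)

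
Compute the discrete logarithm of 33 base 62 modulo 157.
82

Baby-step giant-step with step n = ⌈√157⌉ = 13.
Baby steps 62^j mod 157 (j:value) for j=0..12: 0:1, 1:62, 2:76, 3:2, 4:124, 5:152, 6:4, 7:91, 8:147, 9:8, 10:25, 11:137, 12:16.
Giant-step multiplier: 62^(-13) ≡ 62^(156-13) = 62^143 ≡ 22 (mod 157).
Giant steps γ_i = 33·22^i mod 157: γ_0=33, γ_1=98, γ_2=115, γ_3=18, γ_4=82, γ_5=77, γ_6=124 (in table at j=4).
x = i·n + j = 6·13 + 4 = 82.
Check: 62^82 ≡ 33 (mod 157).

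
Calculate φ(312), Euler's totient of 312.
96

312 = 2^3 × 3 × 13
φ(n) = n × ∏(1 - 1/p) for each prime p dividing n
φ(312) = 312 × (1 - 1/2) × (1 - 1/3) × (1 - 1/13) = 96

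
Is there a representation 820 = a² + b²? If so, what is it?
6² + 28² (a=6, b=28)

Factorization: 820 = 2^2 × 5 × 41
By Fermat: n is sum of two squares iff every prime p ≡ 3 (mod 4) appears to even power.
All primes ≡ 3 (mod 4) appear to even power.
Search a = 0, 1, 2, … for 820 - a² a perfect square: first hit at a = 6: 820 - 36 = 784 = 28².
820 = 6² + 28² = 36 + 784 ✓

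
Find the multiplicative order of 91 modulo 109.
108

109 is prime, so ord(91) divides φ(109) = 108.
Divisors of 108: 1, 2, 3, 4, 6, 9, 12, 18, 27, 36, 54, 108.
Repeated squaring: 91^1 ≡ 91, 91^2 ≡ 106, 91^4 ≡ 9, 91^8 ≡ 81, 91^16 ≡ 21, 91^32 ≡ 5, 91^64 ≡ 25 (mod 109).
Test 91^d mod 109 for each divisor d in increasing order:
91^1 ≡ 91
91^2 ≡ 106
91^3 = 91^2·91^1 ≡ 54
91^4 ≡ 9
91^6 = 91^4·91^2 ≡ 82
91^9 = 91^8·91^1 ≡ 68
91^12 = 91^8·91^4 ≡ 75
91^18 = 91^16·91^2 ≡ 46
91^27 = 91^16·91^8·91^2·91^1 ≡ 76
91^36 = 91^32·91^4 ≡ 45
91^54 = 91^32·91^16·91^4·91^2 ≡ 108
91^108 = 91^64·91^32·91^8·91^4 ≡ 1  ← first divisor giving 1
The order is 108.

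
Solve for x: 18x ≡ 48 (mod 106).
x ≡ 38 (mod 53)

gcd(18, 106) = 2, which divides 48, so solutions exist.
Divide through by 2: 9x ≡ 24 (mod 53).
Find 9^(-1) mod 53 by the extended Euclidean algorithm:
53 = 5 × 9 + 8  ⟹  8 = (1)·53 + (-5)·9
9 = 1 × 8 + 1  ⟹  1 = (-1)·53 + (6)·9
So (6)·9 ≡ 1 (mod 53), i.e. 9^(-1) ≡ 6 (mod 53).
x ≡ 6 × 24 = 144 ≡ 38 (mod 53).
Check: 18 × 38 = 684 ≡ 48 (mod 106).
x ≡ 38 (mod 53), giving 2 solutions mod 106.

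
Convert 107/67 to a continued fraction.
[1; 1, 1, 2, 13]

Euclidean algorithm steps:
107 = 1 × 67 + 40
67 = 1 × 40 + 27
40 = 1 × 27 + 13
27 = 2 × 13 + 1
13 = 13 × 1 + 0
Continued fraction: [1; 1, 1, 2, 13]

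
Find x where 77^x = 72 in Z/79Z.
62

Baby-step giant-step with step n = ⌈√79⌉ = 9.
Baby steps 77^j mod 79 (j:value) for j=0..8: 0:1, 1:77, 2:4, 3:71, 4:16, 5:47, 6:64, 7:30, 8:19.
Giant-step multiplier: 77^(-9) ≡ 77^(78-9) = 77^69 ≡ 27 (mod 79).
Giant steps γ_i = 72·27^i mod 79: γ_0=72, γ_1=48, γ_2=32, γ_3=74, γ_4=23, γ_5=68, γ_6=19 (in table at j=8).
x = i·n + j = 6·9 + 8 = 62.
Check: 77^62 ≡ 72 (mod 79).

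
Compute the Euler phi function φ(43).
42

43 = 43
φ(n) = n × ∏(1 - 1/p) for each prime p dividing n
φ(43) = 43 × (1 - 1/43) = 42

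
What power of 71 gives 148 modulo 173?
160

Baby-step giant-step with step n = ⌈√173⌉ = 14.
Baby steps 71^j mod 173 (j:value) for j=0..13: 0:1, 1:71, 2:24, 3:147, 4:57, 5:68, 6:157, 7:75, 8:135, 9:70, 10:126, 11:123, 12:83, 13:11.
Giant-step multiplier: 71^(-14) ≡ 71^(172-14) = 71^158 ≡ 35 (mod 173).
Giant steps γ_i = 148·35^i mod 173: γ_0=148, γ_1=163, γ_2=169, γ_3=33, γ_4=117, γ_5=116, γ_6=81, γ_7=67, γ_8=96, γ_9=73, γ_10=133, γ_11=157 (in table at j=6).
x = i·n + j = 11·14 + 6 = 160.
Check: 71^160 ≡ 148 (mod 173).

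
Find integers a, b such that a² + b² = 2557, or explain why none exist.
21² + 46² (a=21, b=46)

Factorization: 2557 = 2557
By Fermat: n is sum of two squares iff every prime p ≡ 3 (mod 4) appears to even power.
All primes ≡ 3 (mod 4) appear to even power.
Search a = 0, 1, 2, … for 2557 - a² a perfect square: first hit at a = 21: 2557 - 441 = 2116 = 46².
2557 = 21² + 46² = 441 + 2116 ✓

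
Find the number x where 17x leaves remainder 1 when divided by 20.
13

gcd(17, 20) = 1, so the inverse exists.
Extended Euclidean algorithm on (20, 17):
20 = 1 × 17 + 3  ⟹  3 = (1)·20 + (-1)·17
17 = 5 × 3 + 2  ⟹  2 = (-5)·20 + (6)·17
3 = 1 × 2 + 1  ⟹  1 = (6)·20 + (-7)·17
So (-7)·17 ≡ 1 (mod 20), i.e. 17^(-1) ≡ -7 ≡ 13 (mod 20).
Check: 17 × 13 = 221 ≡ 1 (mod 20)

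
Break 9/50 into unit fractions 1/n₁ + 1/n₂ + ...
1/6 + 1/75

Greedy algorithm:
9/50: ceiling(50/9) = 6, use 1/6
1/75: ceiling(75/1) = 75, use 1/75
Result: 9/50 = 1/6 + 1/75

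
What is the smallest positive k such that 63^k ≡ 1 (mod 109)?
3

109 is prime, so ord(63) divides φ(109) = 108.
Divisors of 108: 1, 2, 3, 4, 6, 9, 12, 18, 27, 36, 54, 108.
Repeated squaring: 63^1 ≡ 63, 63^2 ≡ 45, 63^4 ≡ 63, 63^8 ≡ 45, 63^16 ≡ 63, 63^32 ≡ 45, 63^64 ≡ 63 (mod 109).
Test 63^d mod 109 for each divisor d in increasing order:
63^1 ≡ 63
63^2 ≡ 45
63^3 = 63^2·63^1 ≡ 1  ← first divisor giving 1
The order is 3.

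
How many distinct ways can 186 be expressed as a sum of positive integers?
1171432692373

p(n) counts ways to write n as a sum of positive integers (order ignored).
Euler's pentagonal recurrence: p(k) = p(k-1) + p(k-2) - p(k-5) - p(k-7) + p(k-12) + p(k-15) - ... (offsets j(3j∓1)/2, signs ++--, p(0)=1, p(<0)=0).
DP table for k = 0..185: p(0)=1, p(1)=1, p(2)=2, p(3)=3, p(4)=5, p(5)=7, p(6)=11, p(7)=15, p(8)=22, p(9)=30, p(10)=42, p(11)=56, p(12)=77, p(13)=101, p(14)=135, p(15)=176, p(16)=231, p(17)=297, p(18)=385, p(19)=490, p(20)=627, p(21)=792, p(22)=1002, p(23)=1255, p(24)=1575, p(25)=1958, p(26)=2436, p(27)=3010, p(28)=3718, p(29)=4565, p(30)=5604, p(31)=6842, p(32)=8349, p(33)=10143, p(34)=12310, p(35)=14883, p(36)=17977, p(37)=21637, p(38)=26015, p(39)=31185, p(40)=37338, p(41)=44583, p(42)=53174, p(43)=63261, p(44)=75175, p(45)=89134, p(46)=105558, p(47)=124754, p(48)=147273, p(49)=173525, p(50)=204226, p(51)=239943, p(52)=281589, p(53)=329931, p(54)=386155, p(55)=451276, p(56)=526823, p(57)=614154, p(58)=715220, p(59)=831820, p(60)=966467, p(61)=1121505, p(62)=1300156, p(63)=1505499, p(64)=1741630, p(65)=2012558, p(66)=2323520, p(67)=2679689, p(68)=3087735, p(69)=3554345, p(70)=4087968, p(71)=4697205, p(72)=5392783, p(73)=6185689, p(74)=7089500, p(75)=8118264, p(76)=9289091, p(77)=10619863, p(78)=12132164, p(79)=13848650, p(80)=15796476, p(81)=18004327, p(82)=20506255, p(83)=23338469, p(84)=26543660, p(85)=30167357, p(86)=34262962, p(87)=38887673, p(88)=44108109, p(89)=49995925, p(90)=56634173, p(91)=64112359, p(92)=72533807, p(93)=82010177, p(94)=92669720, p(95)=104651419, p(96)=118114304, p(97)=133230930, p(98)=150198136, p(99)=169229875, p(100)=190569292, p(101)=214481126, p(102)=241265379, p(103)=271248950, p(104)=304801365, p(105)=342325709, p(106)=384276336, p(107)=431149389, p(108)=483502844, p(109)=541946240, p(110)=607163746, p(111)=679903203, p(112)=761002156, p(113)=851376628, p(114)=952050665, p(115)=1064144451, p(116)=1188908248, p(117)=1327710076, p(118)=1482074143, p(119)=1653668665, p(120)=1844349560, p(121)=2056148051, p(122)=2291320912, p(123)=2552338241, p(124)=2841940500, p(125)=3163127352, p(126)=3519222692, p(127)=3913864295, p(128)=4351078600, p(129)=4835271870, p(130)=5371315400, p(131)=5964539504, p(132)=6620830889, p(133)=7346629512, p(134)=8149040695, p(135)=9035836076, p(136)=10015581680, p(137)=11097645016, p(138)=12292341831, p(139)=13610949895, p(140)=15065878135, p(141)=16670689208, p(142)=18440293320, p(143)=20390982757, p(144)=22540654445, p(145)=24908858009, p(146)=27517052599, p(147)=30388671978, p(148)=33549419497, p(149)=37027355200, p(150)=40853235313, p(151)=45060624582, p(152)=49686288421, p(153)=54770336324, p(154)=60356673280, p(155)=66493182097, p(156)=73232243759, p(157)=80630964769, p(158)=88751778802, p(159)=97662728555, p(160)=107438159466, p(161)=118159068427, p(162)=129913904637, p(163)=142798995930, p(164)=156919475295, p(165)=172389800255, p(166)=189334822579, p(167)=207890420102, p(168)=228204732751, p(169)=250438925115, p(170)=274768617130, p(171)=301384802048, p(172)=330495499613, p(173)=362326859895, p(174)=397125074750, p(175)=435157697830, p(176)=476715857290, p(177)=522115831195, p(178)=571701605655, p(179)=625846753120, p(180)=684957390936, p(181)=749474411781, p(182)=819876908323, p(183)=896684817527, p(184)=980462880430, p(185)=1071823774337.
Final step: p(186) = p(185) + p(184) - p(181) - p(179) + p(174) + p(171) - p(164) - p(160) + p(151) + p(146) - p(135) - p(129) + p(116) + p(109) - p(94) - p(86) + p(69) + p(60) - p(41) - p(31) + p(10)
= 1071823774337 + 980462880430 - 749474411781 - 625846753120 + 397125074750 + 301384802048 - 156919475295 - 107438159466 + 45060624582 + 27517052599 - 9035836076 - 4835271870 + 1188908248 + 541946240 - 92669720 - 34262962 + 3554345 + 966467 - 44583 - 6842 + 42
= 1171432692373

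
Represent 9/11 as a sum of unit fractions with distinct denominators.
1/2 + 1/4 + 1/15 + 1/660

Greedy algorithm:
9/11: ceiling(11/9) = 2, use 1/2
7/22: ceiling(22/7) = 4, use 1/4
3/44: ceiling(44/3) = 15, use 1/15
1/660: ceiling(660/1) = 660, use 1/660
Result: 9/11 = 1/2 + 1/4 + 1/15 + 1/660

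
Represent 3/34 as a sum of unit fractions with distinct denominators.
1/12 + 1/204

Greedy algorithm:
3/34: ceiling(34/3) = 12, use 1/12
1/204: ceiling(204/1) = 204, use 1/204
Result: 3/34 = 1/12 + 1/204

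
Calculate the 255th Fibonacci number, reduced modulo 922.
804

Matrix identity: Q^n = [[F_(n+1), F_n], [F_n, F_(n-1)]] with Q = [[1,1],[1,0]].
n = 255 = 11111111₂. Square-and-multiply, entries mod 922:
Q^1 = [[1,1],[1,0]]
Q^3 = (Q^1)²·Q = [[3,2],[2,1]]
Q^7 = (Q^3)²·Q = [[21,13],[13,8]]
Q^15 = (Q^7)²·Q = [[65,610],[610,377]]
Q^31 = (Q^15)²·Q = [[545,149],[149,396]]
Q^63 = (Q^31)²·Q = [[279,214],[214,65]]
Q^127 = (Q^63)²·Q = [[867,89],[89,778]]
Q^255 = (Q^127)²·Q = [[611,804],[804,729]]
F_255 mod 922 = Q^255[0][1] = 804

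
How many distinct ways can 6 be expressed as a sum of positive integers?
11

p(n) counts ways to write n as a sum of positive integers (order ignored).
Examples: 6; 5 + 1; 4 + 2; 4 + 1 + 1; 3 + 3; ... (11 total)
p(6) = 11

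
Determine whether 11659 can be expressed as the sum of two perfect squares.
Not possible

Factorization: 11659 = 89 × 131
By Fermat: n is sum of two squares iff every prime p ≡ 3 (mod 4) appears to even power.
Prime(s) ≡ 3 (mod 4) with odd exponent: [(131, 1)]
Therefore 11659 cannot be expressed as a² + b².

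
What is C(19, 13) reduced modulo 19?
0

Using Lucas' theorem:
Write n=19 and k=13 in base 19:
n in base 19: [1, 0]
k in base 19: [0, 13]
C(19,13) mod 19 = ∏ C(n_i, k_i) mod 19
Digit binomials (mod 19): C(1,0) = 1; C(0,13) = 0 (k_i > n_i)
Product: 1 × 0 = 0 ≡ 0 (mod 19)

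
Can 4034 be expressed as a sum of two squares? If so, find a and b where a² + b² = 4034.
35² + 53² (a=35, b=53)

Factorization: 4034 = 2 × 2017
By Fermat: n is sum of two squares iff every prime p ≡ 3 (mod 4) appears to even power.
All primes ≡ 3 (mod 4) appear to even power.
Search a = 0, 1, 2, … for 4034 - a² a perfect square: first hit at a = 35: 4034 - 1225 = 2809 = 53².
4034 = 35² + 53² = 1225 + 2809 ✓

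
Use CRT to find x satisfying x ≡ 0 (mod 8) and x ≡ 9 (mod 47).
56

Using Chinese Remainder Theorem:
M = 8 × 47 = 376
M1 = 47, M2 = 8
y1 = 47^(-1) mod 8 = 7
y2 = 8^(-1) mod 47 = 6
x = (0×47×7 + 9×8×6) mod 376 = 56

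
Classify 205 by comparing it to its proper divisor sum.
deficient

Proper divisors of 205: sum = 1 + 5 + 41 = 47
Since 47 < 205, 205 is deficient.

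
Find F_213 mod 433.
329

Matrix identity: Q^n = [[F_(n+1), F_n], [F_n, F_(n-1)]] with Q = [[1,1],[1,0]].
n = 213 = 11010101₂. Square-and-multiply, entries mod 433:
Q^1 = [[1,1],[1,0]]
Q^3 = (Q^1)²·Q = [[3,2],[2,1]]
Q^6 = (Q^3)² = [[13,8],[8,5]]
Q^13 = (Q^6)²·Q = [[377,233],[233,144]]
Q^26 = (Q^13)² = [[269,153],[153,116]]
Q^53 = (Q^26)²·Q = [[94,77],[77,17]]
Q^106 = (Q^53)² = [[43,320],[320,156]]
Q^213 = (Q^106)²·Q = [[358,329],[329,29]]
F_213 mod 433 = Q^213[0][1] = 329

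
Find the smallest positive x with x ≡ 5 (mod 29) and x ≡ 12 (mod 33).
672

Using Chinese Remainder Theorem:
M = 29 × 33 = 957
M1 = 33, M2 = 29
y1 = 33^(-1) mod 29 = 22
y2 = 29^(-1) mod 33 = 8
x = (5×33×22 + 12×29×8) mod 957 = 672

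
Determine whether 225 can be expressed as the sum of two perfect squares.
0² + 15² (a=0, b=15)

Factorization: 225 = 3^2 × 5^2
By Fermat: n is sum of two squares iff every prime p ≡ 3 (mod 4) appears to even power.
All primes ≡ 3 (mod 4) appear to even power.
Search a = 0, 1, 2, … for 225 - a² a perfect square: first hit at a = 0: 225 - 0 = 225 = 15².
225 = 0² + 15² = 0 + 225 ✓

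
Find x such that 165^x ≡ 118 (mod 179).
77

Baby-step giant-step with step n = ⌈√179⌉ = 14.
Baby steps 165^j mod 179 (j:value) for j=0..13: 0:1, 1:165, 2:17, 3:120, 4:110, 5:71, 6:80, 7:133, 8:107, 9:113, 10:29, 11:131, 12:135, 13:79.
Giant-step multiplier: 165^(-14) ≡ 165^(178-14) = 165^164 ≡ 151 (mod 179).
Giant steps γ_i = 118·151^i mod 179: γ_0=118, γ_1=97, γ_2=148, γ_3=152, γ_4=40, γ_5=133 (in table at j=7).
x = i·n + j = 5·14 + 7 = 77.
Check: 165^77 ≡ 118 (mod 179).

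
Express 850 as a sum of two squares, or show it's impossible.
3² + 29² (a=3, b=29)

Factorization: 850 = 2 × 5^2 × 17
By Fermat: n is sum of two squares iff every prime p ≡ 3 (mod 4) appears to even power.
All primes ≡ 3 (mod 4) appear to even power.
Search a = 0, 1, 2, … for 850 - a² a perfect square: first hit at a = 3: 850 - 9 = 841 = 29².
850 = 3² + 29² = 9 + 841 ✓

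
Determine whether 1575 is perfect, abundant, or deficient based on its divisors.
abundant

Proper divisors of 1575: sum = 1 + 3 + 5 + 7 + 9 + 15 + 21 + 25 + ... + 175 + 225 + 315 + 525 (17 divisors) = 1649
Since 1649 > 1575, 1575 is abundant.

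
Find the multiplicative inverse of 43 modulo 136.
19

gcd(43, 136) = 1, so the inverse exists.
Extended Euclidean algorithm on (136, 43):
136 = 3 × 43 + 7  ⟹  7 = (1)·136 + (-3)·43
43 = 6 × 7 + 1  ⟹  1 = (-6)·136 + (19)·43
So (19)·43 ≡ 1 (mod 136), i.e. 43^(-1) ≡ 19 (mod 136).
Check: 43 × 19 = 817 ≡ 1 (mod 136)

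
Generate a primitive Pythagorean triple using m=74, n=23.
(4947, 3404, 6005)

Euclid's formula: a = m² - n², b = 2mn, c = m² + n²
m = 74, n = 23
a = 74² - 23² = 5476 - 529 = 4947
b = 2 × 74 × 23 = 3404
c = 74² + 23² = 5476 + 529 = 6005
Verification: 4947² + 3404² = 24472809 + 11587216 = 36060025 = 6005² ✓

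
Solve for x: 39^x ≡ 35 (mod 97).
64

Baby-step giant-step with step n = ⌈√97⌉ = 10.
Baby steps 39^j mod 97 (j:value) for j=0..9: 0:1, 1:39, 2:66, 3:52, 4:88, 5:37, 6:85, 7:17, 8:81, 9:55.
Giant-step multiplier: 39^(-10) ≡ 39^(96-10) = 39^86 ≡ 53 (mod 97).
Giant steps γ_i = 35·53^i mod 97: γ_0=35, γ_1=12, γ_2=54, γ_3=49, γ_4=75, γ_5=95, γ_6=88 (in table at j=4).
x = i·n + j = 6·10 + 4 = 64.
Check: 39^64 ≡ 35 (mod 97).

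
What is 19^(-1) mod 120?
19

gcd(19, 120) = 1, so the inverse exists.
Extended Euclidean algorithm on (120, 19):
120 = 6 × 19 + 6  ⟹  6 = (1)·120 + (-6)·19
19 = 3 × 6 + 1  ⟹  1 = (-3)·120 + (19)·19
So (19)·19 ≡ 1 (mod 120), i.e. 19^(-1) ≡ 19 (mod 120).
Check: 19 × 19 = 361 ≡ 1 (mod 120)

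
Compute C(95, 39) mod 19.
0

Using Lucas' theorem:
Write n=95 and k=39 in base 19:
n in base 19: [5, 0]
k in base 19: [2, 1]
C(95,39) mod 19 = ∏ C(n_i, k_i) mod 19
Digit binomials (mod 19): C(5,2) = 10; C(0,1) = 0 (k_i > n_i)
Product: 10 × 0 = 0 ≡ 0 (mod 19)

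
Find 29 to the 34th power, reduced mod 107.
62

Repeated squaring. Binary of 34 = 100010.
29^1 ≡ 29 (mod 107); 29^2 ≡ 92 (mod 107); 29^4 ≡ 11 (mod 107); 29^8 ≡ 14 (mod 107); 29^16 ≡ 89 (mod 107); 29^32 ≡ 3 (mod 107)
29^34 = 29^2 × 29^32 ≡ 62 (mod 107)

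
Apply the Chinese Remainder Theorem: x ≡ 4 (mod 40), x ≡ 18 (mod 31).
204

Using Chinese Remainder Theorem:
M = 40 × 31 = 1240
M1 = 31, M2 = 40
y1 = 31^(-1) mod 40 = 31
y2 = 40^(-1) mod 31 = 7
x = (4×31×31 + 18×40×7) mod 1240 = 204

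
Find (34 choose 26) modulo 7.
3

Using Lucas' theorem:
Write n=34 and k=26 in base 7:
n in base 7: [4, 6]
k in base 7: [3, 5]
C(34,26) mod 7 = ∏ C(n_i, k_i) mod 7
Digit binomials (mod 7): C(4,3) = 4; C(6,5) = 6
Product: 4 × 6 = 24 ≡ 3 (mod 7)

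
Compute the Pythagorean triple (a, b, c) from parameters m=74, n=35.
(4251, 5180, 6701)

Euclid's formula: a = m² - n², b = 2mn, c = m² + n²
m = 74, n = 35
a = 74² - 35² = 5476 - 1225 = 4251
b = 2 × 74 × 35 = 5180
c = 74² + 35² = 5476 + 1225 = 6701
Verification: 4251² + 5180² = 18071001 + 26832400 = 44903401 = 6701² ✓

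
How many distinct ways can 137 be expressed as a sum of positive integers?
11097645016

p(n) counts ways to write n as a sum of positive integers (order ignored).
Euler's pentagonal recurrence: p(k) = p(k-1) + p(k-2) - p(k-5) - p(k-7) + p(k-12) + p(k-15) - ... (offsets j(3j∓1)/2, signs ++--, p(0)=1, p(<0)=0).
DP table for k = 0..136: p(0)=1, p(1)=1, p(2)=2, p(3)=3, p(4)=5, p(5)=7, p(6)=11, p(7)=15, p(8)=22, p(9)=30, p(10)=42, p(11)=56, p(12)=77, p(13)=101, p(14)=135, p(15)=176, p(16)=231, p(17)=297, p(18)=385, p(19)=490, p(20)=627, p(21)=792, p(22)=1002, p(23)=1255, p(24)=1575, p(25)=1958, p(26)=2436, p(27)=3010, p(28)=3718, p(29)=4565, p(30)=5604, p(31)=6842, p(32)=8349, p(33)=10143, p(34)=12310, p(35)=14883, p(36)=17977, p(37)=21637, p(38)=26015, p(39)=31185, p(40)=37338, p(41)=44583, p(42)=53174, p(43)=63261, p(44)=75175, p(45)=89134, p(46)=105558, p(47)=124754, p(48)=147273, p(49)=173525, p(50)=204226, p(51)=239943, p(52)=281589, p(53)=329931, p(54)=386155, p(55)=451276, p(56)=526823, p(57)=614154, p(58)=715220, p(59)=831820, p(60)=966467, p(61)=1121505, p(62)=1300156, p(63)=1505499, p(64)=1741630, p(65)=2012558, p(66)=2323520, p(67)=2679689, p(68)=3087735, p(69)=3554345, p(70)=4087968, p(71)=4697205, p(72)=5392783, p(73)=6185689, p(74)=7089500, p(75)=8118264, p(76)=9289091, p(77)=10619863, p(78)=12132164, p(79)=13848650, p(80)=15796476, p(81)=18004327, p(82)=20506255, p(83)=23338469, p(84)=26543660, p(85)=30167357, p(86)=34262962, p(87)=38887673, p(88)=44108109, p(89)=49995925, p(90)=56634173, p(91)=64112359, p(92)=72533807, p(93)=82010177, p(94)=92669720, p(95)=104651419, p(96)=118114304, p(97)=133230930, p(98)=150198136, p(99)=169229875, p(100)=190569292, p(101)=214481126, p(102)=241265379, p(103)=271248950, p(104)=304801365, p(105)=342325709, p(106)=384276336, p(107)=431149389, p(108)=483502844, p(109)=541946240, p(110)=607163746, p(111)=679903203, p(112)=761002156, p(113)=851376628, p(114)=952050665, p(115)=1064144451, p(116)=1188908248, p(117)=1327710076, p(118)=1482074143, p(119)=1653668665, p(120)=1844349560, p(121)=2056148051, p(122)=2291320912, p(123)=2552338241, p(124)=2841940500, p(125)=3163127352, p(126)=3519222692, p(127)=3913864295, p(128)=4351078600, p(129)=4835271870, p(130)=5371315400, p(131)=5964539504, p(132)=6620830889, p(133)=7346629512, p(134)=8149040695, p(135)=9035836076, p(136)=10015581680.
Final step: p(137) = p(136) + p(135) - p(132) - p(130) + p(125) + p(122) - p(115) - p(111) + p(102) + p(97) - p(86) - p(80) + p(67) + p(60) - p(45) - p(37) + p(20) + p(11)
= 10015581680 + 9035836076 - 6620830889 - 5371315400 + 3163127352 + 2291320912 - 1064144451 - 679903203 + 241265379 + 133230930 - 34262962 - 15796476 + 2679689 + 966467 - 89134 - 21637 + 627 + 56
= 11097645016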